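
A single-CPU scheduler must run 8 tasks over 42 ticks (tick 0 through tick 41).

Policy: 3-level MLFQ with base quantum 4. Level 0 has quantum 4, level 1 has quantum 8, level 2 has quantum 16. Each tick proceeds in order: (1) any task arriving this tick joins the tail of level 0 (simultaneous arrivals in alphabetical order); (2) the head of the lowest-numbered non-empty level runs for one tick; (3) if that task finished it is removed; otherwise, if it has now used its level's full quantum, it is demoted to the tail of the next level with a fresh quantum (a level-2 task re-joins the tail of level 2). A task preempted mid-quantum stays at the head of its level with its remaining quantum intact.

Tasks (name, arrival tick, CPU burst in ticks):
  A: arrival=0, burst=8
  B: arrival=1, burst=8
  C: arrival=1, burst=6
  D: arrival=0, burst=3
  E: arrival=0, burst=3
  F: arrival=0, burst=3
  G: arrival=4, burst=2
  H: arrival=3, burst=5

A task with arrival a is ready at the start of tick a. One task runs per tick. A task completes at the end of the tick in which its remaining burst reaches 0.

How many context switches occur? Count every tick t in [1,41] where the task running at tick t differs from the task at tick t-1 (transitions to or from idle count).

t=0: L0/L1/L2 = ADEF/-/- → run A
t=1: L0/L1/L2 = ADEFBC/-/- → run A
t=2: L0/L1/L2 = ADEFBC/-/- → run A
t=3: L0/L1/L2 = ADEFBCH/-/- → run A
t=4: L0/L1/L2 = DEFBCHG/A/- → run D
t=5: L0/L1/L2 = DEFBCHG/A/- → run D
t=6: L0/L1/L2 = DEFBCHG/A/- → run D
t=7: L0/L1/L2 = EFBCHG/A/- → run E
t=8: L0/L1/L2 = EFBCHG/A/- → run E
t=9: L0/L1/L2 = EFBCHG/A/- → run E
t=10: L0/L1/L2 = FBCHG/A/- → run F
t=11: L0/L1/L2 = FBCHG/A/- → run F
t=12: L0/L1/L2 = FBCHG/A/- → run F
t=13: L0/L1/L2 = BCHG/A/- → run B
t=14: L0/L1/L2 = BCHG/A/- → run B
t=15: L0/L1/L2 = BCHG/A/- → run B
t=16: L0/L1/L2 = BCHG/A/- → run B
t=17: L0/L1/L2 = CHG/AB/- → run C
t=18: L0/L1/L2 = CHG/AB/- → run C
t=19: L0/L1/L2 = CHG/AB/- → run C
t=20: L0/L1/L2 = CHG/AB/- → run C
t=21: L0/L1/L2 = HG/ABC/- → run H
t=22: L0/L1/L2 = HG/ABC/- → run H
t=23: L0/L1/L2 = HG/ABC/- → run H
t=24: L0/L1/L2 = HG/ABC/- → run H
t=25: L0/L1/L2 = G/ABCH/- → run G
t=26: L0/L1/L2 = G/ABCH/- → run G
t=27: L0/L1/L2 = -/ABCH/- → run A
t=28: L0/L1/L2 = -/ABCH/- → run A
t=29: L0/L1/L2 = -/ABCH/- → run A
t=30: L0/L1/L2 = -/ABCH/- → run A
t=31: L0/L1/L2 = -/BCH/- → run B
t=32: L0/L1/L2 = -/BCH/- → run B
t=33: L0/L1/L2 = -/BCH/- → run B
t=34: L0/L1/L2 = -/BCH/- → run B
t=35: L0/L1/L2 = -/CH/- → run C
t=36: L0/L1/L2 = -/CH/- → run C
t=37: L0/L1/L2 = -/H/- → run H
t=38: (idle)
t=39: (idle)
t=40: (idle)
t=41: (idle)

context switches = 12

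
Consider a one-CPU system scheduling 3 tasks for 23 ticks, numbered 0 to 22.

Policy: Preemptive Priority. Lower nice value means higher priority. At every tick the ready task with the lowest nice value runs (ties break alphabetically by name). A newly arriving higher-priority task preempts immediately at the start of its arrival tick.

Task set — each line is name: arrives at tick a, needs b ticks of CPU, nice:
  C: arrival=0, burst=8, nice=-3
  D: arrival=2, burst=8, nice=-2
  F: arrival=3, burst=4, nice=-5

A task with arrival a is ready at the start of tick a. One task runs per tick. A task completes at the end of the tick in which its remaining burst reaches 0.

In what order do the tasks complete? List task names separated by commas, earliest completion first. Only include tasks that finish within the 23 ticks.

completion order = F, C, D

t=0: ready={C} → run C
t=1: ready={C} → run C
t=2: ready={C,D} → run C
t=3: ready={C,D,F} → run F
t=4: ready={C,D,F} → run F
t=5: ready={C,D,F} → run F
t=6: ready={C,D,F} → run F
t=7: ready={C,D} → run C
t=8: ready={C,D} → run C
t=9: ready={C,D} → run C
t=10: ready={C,D} → run C
t=11: ready={C,D} → run C
t=12: ready={D} → run D
t=13: ready={D} → run D
t=14: ready={D} → run D
t=15: ready={D} → run D
t=16: ready={D} → run D
t=17: ready={D} → run D
t=18: ready={D} → run D
t=19: ready={D} → run D
t=20: (idle)
t=21: (idle)
t=22: (idle)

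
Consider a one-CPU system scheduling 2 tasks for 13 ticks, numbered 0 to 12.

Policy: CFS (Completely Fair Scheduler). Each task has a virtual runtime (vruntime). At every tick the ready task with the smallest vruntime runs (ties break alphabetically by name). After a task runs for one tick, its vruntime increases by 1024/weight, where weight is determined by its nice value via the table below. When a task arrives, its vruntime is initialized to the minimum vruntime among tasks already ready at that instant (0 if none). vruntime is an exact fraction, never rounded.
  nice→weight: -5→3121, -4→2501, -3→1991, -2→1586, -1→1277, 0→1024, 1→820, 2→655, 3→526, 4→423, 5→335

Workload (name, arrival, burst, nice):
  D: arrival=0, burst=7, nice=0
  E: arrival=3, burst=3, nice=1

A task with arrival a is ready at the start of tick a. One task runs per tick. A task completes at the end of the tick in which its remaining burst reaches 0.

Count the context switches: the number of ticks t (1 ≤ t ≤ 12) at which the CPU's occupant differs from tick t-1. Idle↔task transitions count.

t=0: vr[D=0] → run D
t=1: vr[D=1] → run D
t=2: vr[D=2] → run D
t=3: vr[D=3 E=3] → run D
t=4: vr[D=4 E=3] → run E
t=5: vr[D=4 E=871/205] → run D
t=6: vr[D=5 E=871/205] → run E
t=7: vr[D=5 E=1127/205] → run D
t=8: vr[D=6 E=1127/205] → run E
t=9: vr[D=6] → run D
t=10: (idle)
t=11: (idle)
t=12: (idle)

context switches = 7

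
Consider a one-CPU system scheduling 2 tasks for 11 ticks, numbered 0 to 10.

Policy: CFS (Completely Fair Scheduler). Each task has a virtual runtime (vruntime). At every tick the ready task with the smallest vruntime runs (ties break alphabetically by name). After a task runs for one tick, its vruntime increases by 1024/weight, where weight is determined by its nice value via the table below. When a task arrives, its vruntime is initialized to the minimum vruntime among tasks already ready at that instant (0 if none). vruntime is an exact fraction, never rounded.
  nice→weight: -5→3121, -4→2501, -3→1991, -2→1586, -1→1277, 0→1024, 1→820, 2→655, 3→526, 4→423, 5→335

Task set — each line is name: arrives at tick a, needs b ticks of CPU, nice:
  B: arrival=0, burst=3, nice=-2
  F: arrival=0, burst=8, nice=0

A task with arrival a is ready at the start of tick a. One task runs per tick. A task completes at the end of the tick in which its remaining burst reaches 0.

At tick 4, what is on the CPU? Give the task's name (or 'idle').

running at tick 4 = B

t=0: vr[B=0 F=0] → run B
t=1: vr[B=512/793 F=0] → run F
t=2: vr[B=512/793 F=1] → run B
t=3: vr[B=1024/793 F=1] → run F
t=4: vr[B=1024/793 F=2] → run B
t=5: vr[F=2] → run F
t=6: vr[F=3] → run F
t=7: vr[F=4] → run F
t=8: vr[F=5] → run F
t=9: vr[F=6] → run F
t=10: vr[F=7] → run F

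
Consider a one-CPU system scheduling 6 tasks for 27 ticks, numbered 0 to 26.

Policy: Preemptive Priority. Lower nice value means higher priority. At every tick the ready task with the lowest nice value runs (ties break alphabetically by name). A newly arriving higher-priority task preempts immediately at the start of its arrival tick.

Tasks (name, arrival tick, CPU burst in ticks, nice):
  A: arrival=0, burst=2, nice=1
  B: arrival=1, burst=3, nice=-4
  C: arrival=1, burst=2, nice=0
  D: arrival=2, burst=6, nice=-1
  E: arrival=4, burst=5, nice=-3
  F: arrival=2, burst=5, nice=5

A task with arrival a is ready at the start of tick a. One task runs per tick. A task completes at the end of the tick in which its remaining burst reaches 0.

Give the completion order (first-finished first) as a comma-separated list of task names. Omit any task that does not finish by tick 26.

t=0: ready={A} → run A
t=1: ready={A,B,C} → run B
t=2: ready={A,B,C,D,F} → run B
t=3: ready={A,B,C,D,F} → run B
t=4: ready={A,C,D,E,F} → run E
t=5: ready={A,C,D,E,F} → run E
t=6: ready={A,C,D,E,F} → run E
t=7: ready={A,C,D,E,F} → run E
t=8: ready={A,C,D,E,F} → run E
t=9: ready={A,C,D,F} → run D
t=10: ready={A,C,D,F} → run D
t=11: ready={A,C,D,F} → run D
t=12: ready={A,C,D,F} → run D
t=13: ready={A,C,D,F} → run D
t=14: ready={A,C,D,F} → run D
t=15: ready={A,C,F} → run C
t=16: ready={A,C,F} → run C
t=17: ready={A,F} → run A
t=18: ready={F} → run F
t=19: ready={F} → run F
t=20: ready={F} → run F
t=21: ready={F} → run F
t=22: ready={F} → run F
t=23: (idle)
t=24: (idle)
t=25: (idle)
t=26: (idle)

completion order = B, E, D, C, A, F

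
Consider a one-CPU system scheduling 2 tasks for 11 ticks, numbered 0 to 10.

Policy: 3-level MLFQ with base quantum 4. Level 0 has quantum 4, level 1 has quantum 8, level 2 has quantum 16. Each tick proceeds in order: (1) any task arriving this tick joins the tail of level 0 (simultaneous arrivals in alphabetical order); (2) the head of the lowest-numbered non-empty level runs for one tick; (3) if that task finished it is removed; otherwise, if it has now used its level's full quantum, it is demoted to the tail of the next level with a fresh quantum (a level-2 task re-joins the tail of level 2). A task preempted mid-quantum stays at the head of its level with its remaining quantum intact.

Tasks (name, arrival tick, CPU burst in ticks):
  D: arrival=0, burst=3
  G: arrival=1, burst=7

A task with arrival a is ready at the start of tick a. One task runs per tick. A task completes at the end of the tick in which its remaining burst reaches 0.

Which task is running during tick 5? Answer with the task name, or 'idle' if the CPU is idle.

t=0: L0/L1/L2 = D/-/- → run D
t=1: L0/L1/L2 = DG/-/- → run D
t=2: L0/L1/L2 = DG/-/- → run D
t=3: L0/L1/L2 = G/-/- → run G
t=4: L0/L1/L2 = G/-/- → run G
t=5: L0/L1/L2 = G/-/- → run G
t=6: L0/L1/L2 = G/-/- → run G
t=7: L0/L1/L2 = -/G/- → run G
t=8: L0/L1/L2 = -/G/- → run G
t=9: L0/L1/L2 = -/G/- → run G
t=10: (idle)

running at tick 5 = G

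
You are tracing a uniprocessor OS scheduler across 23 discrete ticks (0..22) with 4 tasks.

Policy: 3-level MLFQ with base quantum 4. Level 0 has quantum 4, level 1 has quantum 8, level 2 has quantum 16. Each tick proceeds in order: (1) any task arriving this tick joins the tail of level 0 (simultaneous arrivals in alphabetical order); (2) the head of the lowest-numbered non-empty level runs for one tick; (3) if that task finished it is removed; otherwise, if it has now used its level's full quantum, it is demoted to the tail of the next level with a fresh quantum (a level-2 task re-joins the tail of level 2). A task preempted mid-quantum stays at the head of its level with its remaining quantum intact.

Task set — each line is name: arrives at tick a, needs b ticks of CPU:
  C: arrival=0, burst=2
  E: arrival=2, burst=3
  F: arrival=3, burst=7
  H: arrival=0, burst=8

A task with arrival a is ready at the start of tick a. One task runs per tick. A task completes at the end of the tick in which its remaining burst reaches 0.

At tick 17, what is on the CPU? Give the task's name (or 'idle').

t=0: L0/L1/L2 = CH/-/- → run C
t=1: L0/L1/L2 = CH/-/- → run C
t=2: L0/L1/L2 = HE/-/- → run H
t=3: L0/L1/L2 = HEF/-/- → run H
t=4: L0/L1/L2 = HEF/-/- → run H
t=5: L0/L1/L2 = HEF/-/- → run H
t=6: L0/L1/L2 = EF/H/- → run E
t=7: L0/L1/L2 = EF/H/- → run E
t=8: L0/L1/L2 = EF/H/- → run E
t=9: L0/L1/L2 = F/H/- → run F
t=10: L0/L1/L2 = F/H/- → run F
t=11: L0/L1/L2 = F/H/- → run F
t=12: L0/L1/L2 = F/H/- → run F
t=13: L0/L1/L2 = -/HF/- → run H
t=14: L0/L1/L2 = -/HF/- → run H
t=15: L0/L1/L2 = -/HF/- → run H
t=16: L0/L1/L2 = -/HF/- → run H
t=17: L0/L1/L2 = -/F/- → run F
t=18: L0/L1/L2 = -/F/- → run F
t=19: L0/L1/L2 = -/F/- → run F
t=20: (idle)
t=21: (idle)
t=22: (idle)

running at tick 17 = F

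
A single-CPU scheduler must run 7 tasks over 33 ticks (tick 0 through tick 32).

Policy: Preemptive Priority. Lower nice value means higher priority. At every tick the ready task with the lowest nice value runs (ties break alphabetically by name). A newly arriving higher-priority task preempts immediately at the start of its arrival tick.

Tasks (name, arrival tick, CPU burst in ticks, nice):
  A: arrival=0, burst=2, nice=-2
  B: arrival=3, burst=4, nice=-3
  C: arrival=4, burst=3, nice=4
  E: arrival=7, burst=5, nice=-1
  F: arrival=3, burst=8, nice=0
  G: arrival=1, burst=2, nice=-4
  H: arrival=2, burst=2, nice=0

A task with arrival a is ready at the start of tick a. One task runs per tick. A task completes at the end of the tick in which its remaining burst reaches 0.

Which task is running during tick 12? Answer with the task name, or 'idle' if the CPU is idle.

running at tick 12 = E

t=0: ready={A} → run A
t=1: ready={A,G} → run G
t=2: ready={A,G,H} → run G
t=3: ready={A,B,F,H} → run B
t=4: ready={A,B,C,F,H} → run B
t=5: ready={A,B,C,F,H} → run B
t=6: ready={A,B,C,F,H} → run B
t=7: ready={A,C,E,F,H} → run A
t=8: ready={C,E,F,H} → run E
t=9: ready={C,E,F,H} → run E
t=10: ready={C,E,F,H} → run E
t=11: ready={C,E,F,H} → run E
t=12: ready={C,E,F,H} → run E
t=13: ready={C,F,H} → run F
t=14: ready={C,F,H} → run F
t=15: ready={C,F,H} → run F
t=16: ready={C,F,H} → run F
t=17: ready={C,F,H} → run F
t=18: ready={C,F,H} → run F
t=19: ready={C,F,H} → run F
t=20: ready={C,F,H} → run F
t=21: ready={C,H} → run H
t=22: ready={C,H} → run H
t=23: ready={C} → run C
t=24: ready={C} → run C
t=25: ready={C} → run C
t=26: (idle)
t=27: (idle)
t=28: (idle)
t=29: (idle)
t=30: (idle)
t=31: (idle)
t=32: (idle)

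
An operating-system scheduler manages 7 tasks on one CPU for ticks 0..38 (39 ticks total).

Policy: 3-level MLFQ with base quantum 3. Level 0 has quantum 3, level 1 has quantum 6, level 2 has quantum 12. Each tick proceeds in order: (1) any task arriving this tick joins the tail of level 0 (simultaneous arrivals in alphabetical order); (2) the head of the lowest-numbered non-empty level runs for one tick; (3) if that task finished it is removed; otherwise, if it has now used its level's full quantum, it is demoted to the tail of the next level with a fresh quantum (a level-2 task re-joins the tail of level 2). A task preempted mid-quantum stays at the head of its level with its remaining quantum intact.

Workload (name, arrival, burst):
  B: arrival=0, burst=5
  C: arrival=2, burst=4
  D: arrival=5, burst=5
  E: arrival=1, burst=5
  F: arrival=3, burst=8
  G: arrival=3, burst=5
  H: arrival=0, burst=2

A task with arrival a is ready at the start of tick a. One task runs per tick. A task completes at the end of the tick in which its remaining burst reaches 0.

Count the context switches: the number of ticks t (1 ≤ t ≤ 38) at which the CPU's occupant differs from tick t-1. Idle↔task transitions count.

context switches = 13

t=0: L0/L1/L2 = BH/-/- → run B
t=1: L0/L1/L2 = BHE/-/- → run B
t=2: L0/L1/L2 = BHEC/-/- → run B
t=3: L0/L1/L2 = HECFG/B/- → run H
t=4: L0/L1/L2 = HECFG/B/- → run H
t=5: L0/L1/L2 = ECFGD/B/- → run E
t=6: L0/L1/L2 = ECFGD/B/- → run E
t=7: L0/L1/L2 = ECFGD/B/- → run E
t=8: L0/L1/L2 = CFGD/BE/- → run C
t=9: L0/L1/L2 = CFGD/BE/- → run C
t=10: L0/L1/L2 = CFGD/BE/- → run C
t=11: L0/L1/L2 = FGD/BEC/- → run F
t=12: L0/L1/L2 = FGD/BEC/- → run F
t=13: L0/L1/L2 = FGD/BEC/- → run F
t=14: L0/L1/L2 = GD/BECF/- → run G
t=15: L0/L1/L2 = GD/BECF/- → run G
t=16: L0/L1/L2 = GD/BECF/- → run G
t=17: L0/L1/L2 = D/BECFG/- → run D
t=18: L0/L1/L2 = D/BECFG/- → run D
t=19: L0/L1/L2 = D/BECFG/- → run D
t=20: L0/L1/L2 = -/BECFGD/- → run B
t=21: L0/L1/L2 = -/BECFGD/- → run B
t=22: L0/L1/L2 = -/ECFGD/- → run E
t=23: L0/L1/L2 = -/ECFGD/- → run E
t=24: L0/L1/L2 = -/CFGD/- → run C
t=25: L0/L1/L2 = -/FGD/- → run F
t=26: L0/L1/L2 = -/FGD/- → run F
t=27: L0/L1/L2 = -/FGD/- → run F
t=28: L0/L1/L2 = -/FGD/- → run F
t=29: L0/L1/L2 = -/FGD/- → run F
t=30: L0/L1/L2 = -/GD/- → run G
t=31: L0/L1/L2 = -/GD/- → run G
t=32: L0/L1/L2 = -/D/- → run D
t=33: L0/L1/L2 = -/D/- → run D
t=34: (idle)
t=35: (idle)
t=36: (idle)
t=37: (idle)
t=38: (idle)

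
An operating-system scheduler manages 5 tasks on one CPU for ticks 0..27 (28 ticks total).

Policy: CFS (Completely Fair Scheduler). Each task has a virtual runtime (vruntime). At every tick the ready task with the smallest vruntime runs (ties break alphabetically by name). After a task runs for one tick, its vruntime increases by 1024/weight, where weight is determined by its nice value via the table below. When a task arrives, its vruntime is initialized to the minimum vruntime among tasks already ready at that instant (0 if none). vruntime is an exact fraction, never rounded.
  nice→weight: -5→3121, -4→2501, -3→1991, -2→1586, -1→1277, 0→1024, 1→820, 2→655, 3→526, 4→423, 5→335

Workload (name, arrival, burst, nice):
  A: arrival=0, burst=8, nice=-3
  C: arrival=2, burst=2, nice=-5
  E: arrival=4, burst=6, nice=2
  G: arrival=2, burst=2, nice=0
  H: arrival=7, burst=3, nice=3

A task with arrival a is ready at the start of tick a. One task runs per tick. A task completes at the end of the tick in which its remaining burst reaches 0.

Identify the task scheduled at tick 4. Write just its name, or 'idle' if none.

t=0: vr[A=0] → run A
t=1: vr[A=1024/1991] → run A
t=2: vr[A=2048/1991 C=2048/1991 G=2048/1991] → run A
t=3: vr[A=3072/1991 C=2048/1991 G=2048/1991] → run C
t=4: vr[A=3072/1991 C=8430592/6213911 E=2048/1991 G=2048/1991] → run E
t=5: vr[A=3072/1991 C=8430592/6213911 E=3380224/1304105 G=2048/1991] → run G
t=6: vr[A=3072/1991 C=8430592/6213911 E=3380224/1304105 G=4039/1991] → run C
t=7: vr[A=3072/1991 E=3380224/1304105 G=4039/1991 H=3072/1991] → run A
t=8: vr[A=4096/1991 E=3380224/1304105 G=4039/1991 H=3072/1991] → run H
t=9: vr[A=4096/1991 E=3380224/1304105 G=4039/1991 H=1827328/523633] → run G
t=10: vr[A=4096/1991 E=3380224/1304105 H=1827328/523633] → run A
t=11: vr[A=5120/1991 E=3380224/1304105 H=1827328/523633] → run A
t=12: vr[A=6144/1991 E=3380224/1304105 H=1827328/523633] → run E
t=13: vr[A=6144/1991 E=5419008/1304105 H=1827328/523633] → run A
t=14: vr[A=7168/1991 E=5419008/1304105 H=1827328/523633] → run H
t=15: vr[A=7168/1991 E=5419008/1304105 H=2846720/523633] → run A
t=16: vr[E=5419008/1304105 H=2846720/523633] → run E
t=17: vr[E=7457792/1304105 H=2846720/523633] → run H
t=18: vr[E=7457792/1304105] → run E
t=19: vr[E=9496576/1304105] → run E
t=20: vr[E=2307072/260821] → run E
t=21: (idle)
t=22: (idle)
t=23: (idle)
t=24: (idle)
t=25: (idle)
t=26: (idle)
t=27: (idle)

running at tick 4 = E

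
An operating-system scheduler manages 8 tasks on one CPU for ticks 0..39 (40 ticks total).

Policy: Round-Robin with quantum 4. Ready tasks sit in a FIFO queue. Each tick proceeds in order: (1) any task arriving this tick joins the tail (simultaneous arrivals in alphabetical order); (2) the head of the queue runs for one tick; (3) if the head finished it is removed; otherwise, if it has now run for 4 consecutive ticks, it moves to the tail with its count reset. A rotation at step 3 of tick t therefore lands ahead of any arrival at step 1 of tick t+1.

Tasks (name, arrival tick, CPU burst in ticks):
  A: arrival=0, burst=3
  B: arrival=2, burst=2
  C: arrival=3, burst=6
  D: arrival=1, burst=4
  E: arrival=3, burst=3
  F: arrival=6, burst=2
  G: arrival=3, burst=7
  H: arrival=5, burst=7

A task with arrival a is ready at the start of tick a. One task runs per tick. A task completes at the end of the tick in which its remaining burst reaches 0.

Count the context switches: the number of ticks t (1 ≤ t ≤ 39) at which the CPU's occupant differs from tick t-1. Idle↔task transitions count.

context switches = 11

t=0: queue=[A] q_used=0 → run A
t=1: queue=[A,D] q_used=1 → run A
t=2: queue=[A,D,B] q_used=2 → run A
t=3: queue=[D,B,C,E,G] q_used=0 → run D
t=4: queue=[D,B,C,E,G] q_used=1 → run D
t=5: queue=[D,B,C,E,G,H] q_used=2 → run D
t=6: queue=[D,B,C,E,G,H,F] q_used=3 → run D
t=7: queue=[B,C,E,G,H,F] q_used=0 → run B
t=8: queue=[B,C,E,G,H,F] q_used=1 → run B
t=9: queue=[C,E,G,H,F] q_used=0 → run C
t=10: queue=[C,E,G,H,F] q_used=1 → run C
t=11: queue=[C,E,G,H,F] q_used=2 → run C
t=12: queue=[C,E,G,H,F] q_used=3 → run C
t=13: queue=[E,G,H,F,C] q_used=0 → run E
t=14: queue=[E,G,H,F,C] q_used=1 → run E
t=15: queue=[E,G,H,F,C] q_used=2 → run E
t=16: queue=[G,H,F,C] q_used=0 → run G
t=17: queue=[G,H,F,C] q_used=1 → run G
t=18: queue=[G,H,F,C] q_used=2 → run G
t=19: queue=[G,H,F,C] q_used=3 → run G
t=20: queue=[H,F,C,G] q_used=0 → run H
t=21: queue=[H,F,C,G] q_used=1 → run H
t=22: queue=[H,F,C,G] q_used=2 → run H
t=23: queue=[H,F,C,G] q_used=3 → run H
t=24: queue=[F,C,G,H] q_used=0 → run F
t=25: queue=[F,C,G,H] q_used=1 → run F
t=26: queue=[C,G,H] q_used=0 → run C
t=27: queue=[C,G,H] q_used=1 → run C
t=28: queue=[G,H] q_used=0 → run G
t=29: queue=[G,H] q_used=1 → run G
t=30: queue=[G,H] q_used=2 → run G
t=31: queue=[H] q_used=0 → run H
t=32: queue=[H] q_used=1 → run H
t=33: queue=[H] q_used=2 → run H
t=34: (idle)
t=35: (idle)
t=36: (idle)
t=37: (idle)
t=38: (idle)
t=39: (idle)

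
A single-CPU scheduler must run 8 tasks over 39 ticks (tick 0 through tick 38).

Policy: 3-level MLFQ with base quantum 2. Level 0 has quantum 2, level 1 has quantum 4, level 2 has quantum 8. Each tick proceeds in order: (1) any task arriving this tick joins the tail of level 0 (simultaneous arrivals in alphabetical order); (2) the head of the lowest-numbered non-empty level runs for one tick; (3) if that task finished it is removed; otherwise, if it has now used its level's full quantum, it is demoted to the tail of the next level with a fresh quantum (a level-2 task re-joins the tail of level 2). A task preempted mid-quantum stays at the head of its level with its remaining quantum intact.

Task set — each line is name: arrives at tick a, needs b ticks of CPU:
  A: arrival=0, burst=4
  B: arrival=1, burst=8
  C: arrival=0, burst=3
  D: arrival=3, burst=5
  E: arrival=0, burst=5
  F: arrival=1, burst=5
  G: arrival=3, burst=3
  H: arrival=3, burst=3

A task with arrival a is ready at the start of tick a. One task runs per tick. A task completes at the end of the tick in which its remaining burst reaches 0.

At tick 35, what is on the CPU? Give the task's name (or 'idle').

running at tick 35 = B

t=0: L0/L1/L2 = ACE/-/- → run A
t=1: L0/L1/L2 = ACEBF/-/- → run A
t=2: L0/L1/L2 = CEBF/A/- → run C
t=3: L0/L1/L2 = CEBFDGH/A/- → run C
t=4: L0/L1/L2 = EBFDGH/AC/- → run E
t=5: L0/L1/L2 = EBFDGH/AC/- → run E
t=6: L0/L1/L2 = BFDGH/ACE/- → run B
t=7: L0/L1/L2 = BFDGH/ACE/- → run B
t=8: L0/L1/L2 = FDGH/ACEB/- → run F
t=9: L0/L1/L2 = FDGH/ACEB/- → run F
t=10: L0/L1/L2 = DGH/ACEBF/- → run D
t=11: L0/L1/L2 = DGH/ACEBF/- → run D
t=12: L0/L1/L2 = GH/ACEBFD/- → run G
t=13: L0/L1/L2 = GH/ACEBFD/- → run G
t=14: L0/L1/L2 = H/ACEBFDG/- → run H
t=15: L0/L1/L2 = H/ACEBFDG/- → run H
t=16: L0/L1/L2 = -/ACEBFDGH/- → run A
t=17: L0/L1/L2 = -/ACEBFDGH/- → run A
t=18: L0/L1/L2 = -/CEBFDGH/- → run C
t=19: L0/L1/L2 = -/EBFDGH/- → run E
t=20: L0/L1/L2 = -/EBFDGH/- → run E
t=21: L0/L1/L2 = -/EBFDGH/- → run E
t=22: L0/L1/L2 = -/BFDGH/- → run B
t=23: L0/L1/L2 = -/BFDGH/- → run B
t=24: L0/L1/L2 = -/BFDGH/- → run B
t=25: L0/L1/L2 = -/BFDGH/- → run B
t=26: L0/L1/L2 = -/FDGH/B → run F
t=27: L0/L1/L2 = -/FDGH/B → run F
t=28: L0/L1/L2 = -/FDGH/B → run F
t=29: L0/L1/L2 = -/DGH/B → run D
t=30: L0/L1/L2 = -/DGH/B → run D
t=31: L0/L1/L2 = -/DGH/B → run D
t=32: L0/L1/L2 = -/GH/B → run G
t=33: L0/L1/L2 = -/H/B → run H
t=34: L0/L1/L2 = -/-/B → run B
t=35: L0/L1/L2 = -/-/B → run B
t=36: (idle)
t=37: (idle)
t=38: (idle)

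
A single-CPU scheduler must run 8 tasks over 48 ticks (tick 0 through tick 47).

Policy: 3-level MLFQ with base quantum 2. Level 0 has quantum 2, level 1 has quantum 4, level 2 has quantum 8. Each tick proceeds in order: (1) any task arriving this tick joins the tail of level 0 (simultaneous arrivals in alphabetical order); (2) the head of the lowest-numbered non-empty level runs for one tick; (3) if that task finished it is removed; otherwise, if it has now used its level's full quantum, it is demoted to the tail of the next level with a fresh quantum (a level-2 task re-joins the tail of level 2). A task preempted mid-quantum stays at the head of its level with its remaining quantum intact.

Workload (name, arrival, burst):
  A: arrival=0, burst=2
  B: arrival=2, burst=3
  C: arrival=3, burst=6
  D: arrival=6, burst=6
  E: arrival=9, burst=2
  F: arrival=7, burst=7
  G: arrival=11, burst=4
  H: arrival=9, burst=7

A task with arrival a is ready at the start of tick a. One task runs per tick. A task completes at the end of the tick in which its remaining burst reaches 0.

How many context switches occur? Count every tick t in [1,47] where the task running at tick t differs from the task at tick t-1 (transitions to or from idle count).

context switches = 16

t=0: L0/L1/L2 = A/-/- → run A
t=1: L0/L1/L2 = A/-/- → run A
t=2: L0/L1/L2 = B/-/- → run B
t=3: L0/L1/L2 = BC/-/- → run B
t=4: L0/L1/L2 = C/B/- → run C
t=5: L0/L1/L2 = C/B/- → run C
t=6: L0/L1/L2 = D/BC/- → run D
t=7: L0/L1/L2 = DF/BC/- → run D
t=8: L0/L1/L2 = F/BCD/- → run F
t=9: L0/L1/L2 = FEH/BCD/- → run F
t=10: L0/L1/L2 = EH/BCDF/- → run E
t=11: L0/L1/L2 = EHG/BCDF/- → run E
t=12: L0/L1/L2 = HG/BCDF/- → run H
t=13: L0/L1/L2 = HG/BCDF/- → run H
t=14: L0/L1/L2 = G/BCDFH/- → run G
t=15: L0/L1/L2 = G/BCDFH/- → run G
t=16: L0/L1/L2 = -/BCDFHG/- → run B
t=17: L0/L1/L2 = -/CDFHG/- → run C
t=18: L0/L1/L2 = -/CDFHG/- → run C
t=19: L0/L1/L2 = -/CDFHG/- → run C
t=20: L0/L1/L2 = -/CDFHG/- → run C
t=21: L0/L1/L2 = -/DFHG/- → run D
t=22: L0/L1/L2 = -/DFHG/- → run D
t=23: L0/L1/L2 = -/DFHG/- → run D
t=24: L0/L1/L2 = -/DFHG/- → run D
t=25: L0/L1/L2 = -/FHG/- → run F
t=26: L0/L1/L2 = -/FHG/- → run F
t=27: L0/L1/L2 = -/FHG/- → run F
t=28: L0/L1/L2 = -/FHG/- → run F
t=29: L0/L1/L2 = -/HG/F → run H
t=30: L0/L1/L2 = -/HG/F → run H
t=31: L0/L1/L2 = -/HG/F → run H
t=32: L0/L1/L2 = -/HG/F → run H
t=33: L0/L1/L2 = -/G/FH → run G
t=34: L0/L1/L2 = -/G/FH → run G
t=35: L0/L1/L2 = -/-/FH → run F
t=36: L0/L1/L2 = -/-/H → run H
t=37: (idle)
t=38: (idle)
t=39: (idle)
t=40: (idle)
t=41: (idle)
t=42: (idle)
t=43: (idle)
t=44: (idle)
t=45: (idle)
t=46: (idle)
t=47: (idle)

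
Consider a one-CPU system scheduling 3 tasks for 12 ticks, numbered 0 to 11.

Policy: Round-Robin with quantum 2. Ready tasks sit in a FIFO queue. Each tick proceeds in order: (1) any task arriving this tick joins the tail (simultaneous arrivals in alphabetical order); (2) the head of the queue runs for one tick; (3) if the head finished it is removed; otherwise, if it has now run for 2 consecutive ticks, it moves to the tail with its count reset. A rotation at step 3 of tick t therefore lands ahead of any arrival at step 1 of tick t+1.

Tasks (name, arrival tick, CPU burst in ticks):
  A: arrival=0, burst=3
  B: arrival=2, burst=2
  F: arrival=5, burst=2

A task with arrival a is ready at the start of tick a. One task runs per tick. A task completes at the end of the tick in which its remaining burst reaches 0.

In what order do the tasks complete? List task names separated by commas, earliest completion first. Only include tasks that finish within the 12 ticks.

t=0: queue=[A] q_used=0 → run A
t=1: queue=[A] q_used=1 → run A
t=2: queue=[A,B] q_used=0 → run A
t=3: queue=[B] q_used=0 → run B
t=4: queue=[B] q_used=1 → run B
t=5: queue=[F] q_used=0 → run F
t=6: queue=[F] q_used=1 → run F
t=7: (idle)
t=8: (idle)
t=9: (idle)
t=10: (idle)
t=11: (idle)

completion order = A, B, F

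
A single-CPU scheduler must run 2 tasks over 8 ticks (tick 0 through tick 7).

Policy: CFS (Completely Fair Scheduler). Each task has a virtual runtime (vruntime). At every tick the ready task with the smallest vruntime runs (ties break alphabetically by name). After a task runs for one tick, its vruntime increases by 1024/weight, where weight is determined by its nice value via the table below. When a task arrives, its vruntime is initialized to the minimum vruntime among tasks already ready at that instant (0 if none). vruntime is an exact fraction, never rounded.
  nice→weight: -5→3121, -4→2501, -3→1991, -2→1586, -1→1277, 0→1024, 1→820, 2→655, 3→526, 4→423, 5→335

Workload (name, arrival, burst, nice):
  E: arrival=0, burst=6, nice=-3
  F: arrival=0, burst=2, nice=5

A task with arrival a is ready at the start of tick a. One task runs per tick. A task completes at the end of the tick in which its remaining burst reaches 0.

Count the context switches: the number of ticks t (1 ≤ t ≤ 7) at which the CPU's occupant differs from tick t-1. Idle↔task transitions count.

context switches = 3

t=0: vr[E=0 F=0] → run E
t=1: vr[E=1024/1991 F=0] → run F
t=2: vr[E=1024/1991 F=1024/335] → run E
t=3: vr[E=2048/1991 F=1024/335] → run E
t=4: vr[E=3072/1991 F=1024/335] → run E
t=5: vr[E=4096/1991 F=1024/335] → run E
t=6: vr[E=5120/1991 F=1024/335] → run E
t=7: vr[F=1024/335] → run F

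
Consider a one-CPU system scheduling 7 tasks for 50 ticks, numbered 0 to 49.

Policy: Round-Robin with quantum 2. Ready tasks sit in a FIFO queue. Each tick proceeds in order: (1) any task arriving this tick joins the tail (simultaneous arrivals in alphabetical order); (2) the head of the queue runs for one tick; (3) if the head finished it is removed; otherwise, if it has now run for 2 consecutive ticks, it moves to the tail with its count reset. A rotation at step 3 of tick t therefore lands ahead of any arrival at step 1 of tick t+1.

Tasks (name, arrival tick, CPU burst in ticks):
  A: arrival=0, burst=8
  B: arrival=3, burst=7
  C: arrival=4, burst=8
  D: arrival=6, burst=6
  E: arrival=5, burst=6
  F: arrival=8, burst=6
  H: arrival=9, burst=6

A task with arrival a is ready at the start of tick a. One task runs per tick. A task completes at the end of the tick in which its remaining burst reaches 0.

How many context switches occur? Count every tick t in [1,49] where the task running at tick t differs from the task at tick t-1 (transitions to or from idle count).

context switches = 23

t=0: queue=[A] q_used=0 → run A
t=1: queue=[A] q_used=1 → run A
t=2: queue=[A] q_used=0 → run A
t=3: queue=[A,B] q_used=1 → run A
t=4: queue=[B,A,C] q_used=0 → run B
t=5: queue=[B,A,C,E] q_used=1 → run B
t=6: queue=[A,C,E,B,D] q_used=0 → run A
t=7: queue=[A,C,E,B,D] q_used=1 → run A
t=8: queue=[C,E,B,D,A,F] q_used=0 → run C
t=9: queue=[C,E,B,D,A,F,H] q_used=1 → run C
t=10: queue=[E,B,D,A,F,H,C] q_used=0 → run E
t=11: queue=[E,B,D,A,F,H,C] q_used=1 → run E
t=12: queue=[B,D,A,F,H,C,E] q_used=0 → run B
t=13: queue=[B,D,A,F,H,C,E] q_used=1 → run B
t=14: queue=[D,A,F,H,C,E,B] q_used=0 → run D
t=15: queue=[D,A,F,H,C,E,B] q_used=1 → run D
t=16: queue=[A,F,H,C,E,B,D] q_used=0 → run A
t=17: queue=[A,F,H,C,E,B,D] q_used=1 → run A
t=18: queue=[F,H,C,E,B,D] q_used=0 → run F
t=19: queue=[F,H,C,E,B,D] q_used=1 → run F
t=20: queue=[H,C,E,B,D,F] q_used=0 → run H
t=21: queue=[H,C,E,B,D,F] q_used=1 → run H
t=22: queue=[C,E,B,D,F,H] q_used=0 → run C
t=23: queue=[C,E,B,D,F,H] q_used=1 → run C
t=24: queue=[E,B,D,F,H,C] q_used=0 → run E
t=25: queue=[E,B,D,F,H,C] q_used=1 → run E
t=26: queue=[B,D,F,H,C,E] q_used=0 → run B
t=27: queue=[B,D,F,H,C,E] q_used=1 → run B
t=28: queue=[D,F,H,C,E,B] q_used=0 → run D
t=29: queue=[D,F,H,C,E,B] q_used=1 → run D
t=30: queue=[F,H,C,E,B,D] q_used=0 → run F
t=31: queue=[F,H,C,E,B,D] q_used=1 → run F
t=32: queue=[H,C,E,B,D,F] q_used=0 → run H
t=33: queue=[H,C,E,B,D,F] q_used=1 → run H
t=34: queue=[C,E,B,D,F,H] q_used=0 → run C
t=35: queue=[C,E,B,D,F,H] q_used=1 → run C
t=36: queue=[E,B,D,F,H,C] q_used=0 → run E
t=37: queue=[E,B,D,F,H,C] q_used=1 → run E
t=38: queue=[B,D,F,H,C] q_used=0 → run B
t=39: queue=[D,F,H,C] q_used=0 → run D
t=40: queue=[D,F,H,C] q_used=1 → run D
t=41: queue=[F,H,C] q_used=0 → run F
t=42: queue=[F,H,C] q_used=1 → run F
t=43: queue=[H,C] q_used=0 → run H
t=44: queue=[H,C] q_used=1 → run H
t=45: queue=[C] q_used=0 → run C
t=46: queue=[C] q_used=1 → run C
t=47: (idle)
t=48: (idle)
t=49: (idle)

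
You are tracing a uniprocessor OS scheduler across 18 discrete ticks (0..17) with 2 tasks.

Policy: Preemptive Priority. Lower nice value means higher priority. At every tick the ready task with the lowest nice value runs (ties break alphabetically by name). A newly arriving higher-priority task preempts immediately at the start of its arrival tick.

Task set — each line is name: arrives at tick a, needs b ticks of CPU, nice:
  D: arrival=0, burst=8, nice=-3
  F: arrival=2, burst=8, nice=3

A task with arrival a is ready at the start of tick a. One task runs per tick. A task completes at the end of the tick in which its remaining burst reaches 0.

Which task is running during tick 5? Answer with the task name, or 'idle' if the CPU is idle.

running at tick 5 = D

t=0: ready={D} → run D
t=1: ready={D} → run D
t=2: ready={D,F} → run D
t=3: ready={D,F} → run D
t=4: ready={D,F} → run D
t=5: ready={D,F} → run D
t=6: ready={D,F} → run D
t=7: ready={D,F} → run D
t=8: ready={F} → run F
t=9: ready={F} → run F
t=10: ready={F} → run F
t=11: ready={F} → run F
t=12: ready={F} → run F
t=13: ready={F} → run F
t=14: ready={F} → run F
t=15: ready={F} → run F
t=16: (idle)
t=17: (idle)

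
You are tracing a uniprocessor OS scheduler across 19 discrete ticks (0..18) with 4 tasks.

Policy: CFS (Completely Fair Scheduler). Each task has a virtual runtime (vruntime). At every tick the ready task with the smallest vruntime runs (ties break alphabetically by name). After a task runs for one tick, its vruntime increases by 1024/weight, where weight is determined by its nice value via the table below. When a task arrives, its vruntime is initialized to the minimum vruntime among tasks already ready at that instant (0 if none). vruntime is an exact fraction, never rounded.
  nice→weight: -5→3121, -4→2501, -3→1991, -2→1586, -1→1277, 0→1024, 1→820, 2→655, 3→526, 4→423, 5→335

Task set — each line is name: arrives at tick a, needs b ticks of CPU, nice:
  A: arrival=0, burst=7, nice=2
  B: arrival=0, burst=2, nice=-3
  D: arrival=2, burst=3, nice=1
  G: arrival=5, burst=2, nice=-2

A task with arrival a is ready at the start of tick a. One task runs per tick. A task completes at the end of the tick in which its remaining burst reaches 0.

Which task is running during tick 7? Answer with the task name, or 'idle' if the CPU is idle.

t=0: vr[A=0 B=0] → run A
t=1: vr[A=1024/655 B=0] → run B
t=2: vr[A=1024/655 B=1024/1991 D=1024/1991] → run B
t=3: vr[A=1024/655 D=1024/1991] → run D
t=4: vr[A=1024/655 D=719616/408155] → run A
t=5: vr[A=2048/655 D=719616/408155 G=719616/408155] → run D
t=6: vr[A=2048/655 D=1229312/408155 G=719616/408155] → run G
t=7: vr[A=2048/655 D=1229312/408155 G=779630848/323666915] → run G
t=8: vr[A=2048/655 D=1229312/408155] → run D
t=9: vr[A=2048/655] → run A
t=10: vr[A=3072/655] → run A
t=11: vr[A=4096/655] → run A
t=12: vr[A=1024/131] → run A
t=13: vr[A=6144/655] → run A
t=14: (idle)
t=15: (idle)
t=16: (idle)
t=17: (idle)
t=18: (idle)

running at tick 7 = G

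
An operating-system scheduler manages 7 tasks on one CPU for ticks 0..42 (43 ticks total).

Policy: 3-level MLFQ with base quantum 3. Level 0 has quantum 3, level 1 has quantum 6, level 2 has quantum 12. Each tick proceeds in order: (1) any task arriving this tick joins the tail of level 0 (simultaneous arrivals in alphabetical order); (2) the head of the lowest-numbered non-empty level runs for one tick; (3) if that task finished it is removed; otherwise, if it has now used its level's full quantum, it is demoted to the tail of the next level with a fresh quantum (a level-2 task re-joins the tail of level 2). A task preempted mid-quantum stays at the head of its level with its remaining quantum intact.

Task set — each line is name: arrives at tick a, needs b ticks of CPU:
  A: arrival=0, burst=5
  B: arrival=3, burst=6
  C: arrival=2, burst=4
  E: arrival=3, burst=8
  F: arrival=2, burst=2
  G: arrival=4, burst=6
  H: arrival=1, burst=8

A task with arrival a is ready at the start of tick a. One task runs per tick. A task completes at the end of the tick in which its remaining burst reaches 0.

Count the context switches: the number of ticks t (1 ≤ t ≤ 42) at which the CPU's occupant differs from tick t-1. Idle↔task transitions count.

context switches = 13

t=0: L0/L1/L2 = A/-/- → run A
t=1: L0/L1/L2 = AH/-/- → run A
t=2: L0/L1/L2 = AHCF/-/- → run A
t=3: L0/L1/L2 = HCFBE/A/- → run H
t=4: L0/L1/L2 = HCFBEG/A/- → run H
t=5: L0/L1/L2 = HCFBEG/A/- → run H
t=6: L0/L1/L2 = CFBEG/AH/- → run C
t=7: L0/L1/L2 = CFBEG/AH/- → run C
t=8: L0/L1/L2 = CFBEG/AH/- → run C
t=9: L0/L1/L2 = FBEG/AHC/- → run F
t=10: L0/L1/L2 = FBEG/AHC/- → run F
t=11: L0/L1/L2 = BEG/AHC/- → run B
t=12: L0/L1/L2 = BEG/AHC/- → run B
t=13: L0/L1/L2 = BEG/AHC/- → run B
t=14: L0/L1/L2 = EG/AHCB/- → run E
t=15: L0/L1/L2 = EG/AHCB/- → run E
t=16: L0/L1/L2 = EG/AHCB/- → run E
t=17: L0/L1/L2 = G/AHCBE/- → run G
t=18: L0/L1/L2 = G/AHCBE/- → run G
t=19: L0/L1/L2 = G/AHCBE/- → run G
t=20: L0/L1/L2 = -/AHCBEG/- → run A
t=21: L0/L1/L2 = -/AHCBEG/- → run A
t=22: L0/L1/L2 = -/HCBEG/- → run H
t=23: L0/L1/L2 = -/HCBEG/- → run H
t=24: L0/L1/L2 = -/HCBEG/- → run H
t=25: L0/L1/L2 = -/HCBEG/- → run H
t=26: L0/L1/L2 = -/HCBEG/- → run H
t=27: L0/L1/L2 = -/CBEG/- → run C
t=28: L0/L1/L2 = -/BEG/- → run B
t=29: L0/L1/L2 = -/BEG/- → run B
t=30: L0/L1/L2 = -/BEG/- → run B
t=31: L0/L1/L2 = -/EG/- → run E
t=32: L0/L1/L2 = -/EG/- → run E
t=33: L0/L1/L2 = -/EG/- → run E
t=34: L0/L1/L2 = -/EG/- → run E
t=35: L0/L1/L2 = -/EG/- → run E
t=36: L0/L1/L2 = -/G/- → run G
t=37: L0/L1/L2 = -/G/- → run G
t=38: L0/L1/L2 = -/G/- → run G
t=39: (idle)
t=40: (idle)
t=41: (idle)
t=42: (idle)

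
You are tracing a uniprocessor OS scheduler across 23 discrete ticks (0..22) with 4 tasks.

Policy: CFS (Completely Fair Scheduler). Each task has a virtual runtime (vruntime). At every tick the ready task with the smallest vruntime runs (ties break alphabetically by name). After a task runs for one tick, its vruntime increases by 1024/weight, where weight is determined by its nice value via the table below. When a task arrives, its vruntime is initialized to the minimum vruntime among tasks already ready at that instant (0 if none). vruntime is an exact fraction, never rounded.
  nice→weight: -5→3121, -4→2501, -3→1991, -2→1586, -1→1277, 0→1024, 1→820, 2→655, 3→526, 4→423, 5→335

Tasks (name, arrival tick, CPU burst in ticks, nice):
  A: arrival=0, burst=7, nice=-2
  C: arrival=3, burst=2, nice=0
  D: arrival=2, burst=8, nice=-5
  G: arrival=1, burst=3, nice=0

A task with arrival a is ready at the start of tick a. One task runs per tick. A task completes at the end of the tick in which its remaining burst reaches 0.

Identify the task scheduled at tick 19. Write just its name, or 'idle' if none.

t=0: vr[A=0] → run A
t=1: vr[A=512/793 G=512/793] → run A
t=2: vr[A=1024/793 D=512/793 G=512/793] → run D
t=3: vr[A=1024/793 C=512/793 D=2409984/2474953 G=512/793] → run C
t=4: vr[A=1024/793 C=1305/793 D=2409984/2474953 G=512/793] → run G
t=5: vr[A=1024/793 C=1305/793 D=2409984/2474953 G=1305/793] → run D
t=6: vr[A=1024/793 C=1305/793 D=3222016/2474953 G=1305/793] → run A
t=7: vr[A=1536/793 C=1305/793 D=3222016/2474953 G=1305/793] → run D
t=8: vr[A=1536/793 C=1305/793 D=4034048/2474953 G=1305/793] → run D
t=9: vr[A=1536/793 C=1305/793 D=4846080/2474953 G=1305/793] → run C
t=10: vr[A=1536/793 D=4846080/2474953 G=1305/793] → run G
t=11: vr[A=1536/793 D=4846080/2474953 G=2098/793] → run A
t=12: vr[A=2048/793 D=4846080/2474953 G=2098/793] → run D
t=13: vr[A=2048/793 D=5658112/2474953 G=2098/793] → run D
t=14: vr[A=2048/793 D=6470144/2474953 G=2098/793] → run A
t=15: vr[A=2560/793 D=6470144/2474953 G=2098/793] → run D
t=16: vr[A=2560/793 D=7282176/2474953 G=2098/793] → run G
t=17: vr[A=2560/793 D=7282176/2474953] → run D
t=18: vr[A=2560/793] → run A
t=19: vr[A=3072/793] → run A
t=20: (idle)
t=21: (idle)
t=22: (idle)

running at tick 19 = A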